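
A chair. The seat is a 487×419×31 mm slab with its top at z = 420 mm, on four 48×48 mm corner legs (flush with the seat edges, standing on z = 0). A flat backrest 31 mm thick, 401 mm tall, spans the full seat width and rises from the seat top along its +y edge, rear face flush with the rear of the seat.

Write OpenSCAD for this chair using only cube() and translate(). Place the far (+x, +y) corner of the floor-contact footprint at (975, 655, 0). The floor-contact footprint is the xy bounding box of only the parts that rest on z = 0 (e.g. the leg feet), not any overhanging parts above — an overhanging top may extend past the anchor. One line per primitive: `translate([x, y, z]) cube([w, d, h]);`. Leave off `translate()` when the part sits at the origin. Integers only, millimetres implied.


translate([488, 236, 389]) cube([487, 419, 31]);
translate([488, 236, 0]) cube([48, 48, 389]);
translate([927, 236, 0]) cube([48, 48, 389]);
translate([488, 607, 0]) cube([48, 48, 389]);
translate([927, 607, 0]) cube([48, 48, 389]);
translate([488, 624, 420]) cube([487, 31, 401]);


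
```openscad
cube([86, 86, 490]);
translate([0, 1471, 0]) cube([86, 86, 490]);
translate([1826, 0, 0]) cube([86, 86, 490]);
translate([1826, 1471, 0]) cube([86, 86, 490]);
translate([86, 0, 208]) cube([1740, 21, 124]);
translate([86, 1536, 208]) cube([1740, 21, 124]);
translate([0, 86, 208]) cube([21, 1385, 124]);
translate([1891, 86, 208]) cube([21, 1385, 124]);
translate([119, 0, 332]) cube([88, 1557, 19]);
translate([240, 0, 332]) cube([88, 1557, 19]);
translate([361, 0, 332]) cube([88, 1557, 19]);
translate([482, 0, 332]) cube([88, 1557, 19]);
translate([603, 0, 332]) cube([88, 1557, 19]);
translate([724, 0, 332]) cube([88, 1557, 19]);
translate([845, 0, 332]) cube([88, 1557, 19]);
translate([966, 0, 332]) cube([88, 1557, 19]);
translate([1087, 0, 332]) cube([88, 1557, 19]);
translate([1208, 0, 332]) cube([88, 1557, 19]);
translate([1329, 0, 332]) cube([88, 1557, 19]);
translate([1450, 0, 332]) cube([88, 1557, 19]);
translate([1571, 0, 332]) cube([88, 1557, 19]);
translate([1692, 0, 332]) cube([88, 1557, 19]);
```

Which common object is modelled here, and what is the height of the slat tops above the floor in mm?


A bed frame. The slat-top height is 351 mm.

Four posts, four rails, and a row of slats — a bed frame. Slats sit on the rails at z = 208 + 124 = 332; with slat thickness 19, the top is 351 mm.


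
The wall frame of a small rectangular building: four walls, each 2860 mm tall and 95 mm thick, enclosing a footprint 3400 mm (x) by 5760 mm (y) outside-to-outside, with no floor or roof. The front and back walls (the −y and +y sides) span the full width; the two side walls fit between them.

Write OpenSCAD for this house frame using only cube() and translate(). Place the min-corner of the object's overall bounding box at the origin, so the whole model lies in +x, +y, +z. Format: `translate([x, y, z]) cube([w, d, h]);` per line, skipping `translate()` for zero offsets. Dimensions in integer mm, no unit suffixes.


cube([3400, 95, 2860]);
translate([0, 5665, 0]) cube([3400, 95, 2860]);
translate([0, 95, 0]) cube([95, 5570, 2860]);
translate([3305, 95, 0]) cube([95, 5570, 2860]);


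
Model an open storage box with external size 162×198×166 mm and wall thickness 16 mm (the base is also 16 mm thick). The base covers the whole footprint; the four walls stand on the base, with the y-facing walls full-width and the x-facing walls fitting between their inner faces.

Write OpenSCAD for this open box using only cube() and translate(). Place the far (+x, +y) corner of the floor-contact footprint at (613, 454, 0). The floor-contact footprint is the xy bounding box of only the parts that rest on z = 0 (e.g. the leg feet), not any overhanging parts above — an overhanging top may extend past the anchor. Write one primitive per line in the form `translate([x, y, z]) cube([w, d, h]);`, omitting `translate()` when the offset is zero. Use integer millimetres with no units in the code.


translate([451, 256, 0]) cube([162, 198, 16]);
translate([451, 256, 16]) cube([162, 16, 150]);
translate([451, 438, 16]) cube([162, 16, 150]);
translate([451, 272, 16]) cube([16, 166, 150]);
translate([597, 272, 16]) cube([16, 166, 150]);


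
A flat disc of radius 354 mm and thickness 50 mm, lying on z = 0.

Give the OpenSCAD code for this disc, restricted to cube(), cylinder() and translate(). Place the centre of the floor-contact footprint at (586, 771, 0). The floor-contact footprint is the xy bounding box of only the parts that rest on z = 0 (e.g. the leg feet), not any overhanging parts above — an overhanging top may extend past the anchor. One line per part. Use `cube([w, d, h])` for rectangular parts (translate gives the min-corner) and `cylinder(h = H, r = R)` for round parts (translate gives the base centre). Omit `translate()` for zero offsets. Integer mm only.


translate([586, 771, 0]) cylinder(h = 50, r = 354);


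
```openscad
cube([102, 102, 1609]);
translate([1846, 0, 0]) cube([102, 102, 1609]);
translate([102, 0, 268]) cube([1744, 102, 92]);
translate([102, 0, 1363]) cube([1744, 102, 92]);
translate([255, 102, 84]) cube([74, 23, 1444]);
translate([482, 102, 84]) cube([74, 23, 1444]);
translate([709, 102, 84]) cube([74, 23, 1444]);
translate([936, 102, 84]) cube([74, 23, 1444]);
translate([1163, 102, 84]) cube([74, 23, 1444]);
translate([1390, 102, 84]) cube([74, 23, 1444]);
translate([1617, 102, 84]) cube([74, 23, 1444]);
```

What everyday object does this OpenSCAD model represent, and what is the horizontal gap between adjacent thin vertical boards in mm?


A fence section. The picket gap is 153 mm.

Two posts, two rails, 7 pickets — a fence section. Span 1744 mm holds 7 pickets of 74 mm with 8 equal gaps: ⌊(1744 − 7·74) / 8⌋ = 153 mm.


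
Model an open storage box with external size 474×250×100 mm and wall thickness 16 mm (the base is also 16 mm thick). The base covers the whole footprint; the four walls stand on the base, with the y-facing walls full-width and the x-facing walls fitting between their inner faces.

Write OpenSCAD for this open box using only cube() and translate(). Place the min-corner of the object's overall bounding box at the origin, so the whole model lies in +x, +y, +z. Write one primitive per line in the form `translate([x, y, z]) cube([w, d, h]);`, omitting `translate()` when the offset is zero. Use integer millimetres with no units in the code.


cube([474, 250, 16]);
translate([0, 0, 16]) cube([474, 16, 84]);
translate([0, 234, 16]) cube([474, 16, 84]);
translate([0, 16, 16]) cube([16, 218, 84]);
translate([458, 16, 16]) cube([16, 218, 84]);


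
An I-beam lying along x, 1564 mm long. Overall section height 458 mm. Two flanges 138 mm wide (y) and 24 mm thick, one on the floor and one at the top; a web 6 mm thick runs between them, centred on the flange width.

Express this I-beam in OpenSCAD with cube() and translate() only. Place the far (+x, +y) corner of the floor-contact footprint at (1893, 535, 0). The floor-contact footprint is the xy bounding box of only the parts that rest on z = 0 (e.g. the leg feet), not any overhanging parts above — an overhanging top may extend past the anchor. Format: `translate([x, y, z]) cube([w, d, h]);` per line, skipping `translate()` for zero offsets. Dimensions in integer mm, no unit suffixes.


translate([329, 397, 0]) cube([1564, 138, 24]);
translate([329, 463, 24]) cube([1564, 6, 410]);
translate([329, 397, 434]) cube([1564, 138, 24]);


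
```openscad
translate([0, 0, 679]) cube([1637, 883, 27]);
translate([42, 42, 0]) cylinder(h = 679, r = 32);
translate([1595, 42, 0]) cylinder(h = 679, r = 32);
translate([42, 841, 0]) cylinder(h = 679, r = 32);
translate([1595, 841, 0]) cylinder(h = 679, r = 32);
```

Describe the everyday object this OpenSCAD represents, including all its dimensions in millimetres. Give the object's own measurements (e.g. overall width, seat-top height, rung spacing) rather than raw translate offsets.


A table: top 1637 mm (x) × 883 mm (y), 27 mm thick, upper face at z = 706 mm, on four round legs of 64 mm diameter, each leg's bounding box inset 10 mm from the nearest pair of top edges from z = 0 to the bottom of the top.


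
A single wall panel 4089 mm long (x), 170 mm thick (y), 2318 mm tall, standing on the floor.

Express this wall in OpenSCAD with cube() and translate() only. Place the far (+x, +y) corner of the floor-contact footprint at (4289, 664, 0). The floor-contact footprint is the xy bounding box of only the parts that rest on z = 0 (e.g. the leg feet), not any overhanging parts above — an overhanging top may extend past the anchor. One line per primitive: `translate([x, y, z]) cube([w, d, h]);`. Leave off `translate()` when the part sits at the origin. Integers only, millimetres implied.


translate([200, 494, 0]) cube([4089, 170, 2318]);


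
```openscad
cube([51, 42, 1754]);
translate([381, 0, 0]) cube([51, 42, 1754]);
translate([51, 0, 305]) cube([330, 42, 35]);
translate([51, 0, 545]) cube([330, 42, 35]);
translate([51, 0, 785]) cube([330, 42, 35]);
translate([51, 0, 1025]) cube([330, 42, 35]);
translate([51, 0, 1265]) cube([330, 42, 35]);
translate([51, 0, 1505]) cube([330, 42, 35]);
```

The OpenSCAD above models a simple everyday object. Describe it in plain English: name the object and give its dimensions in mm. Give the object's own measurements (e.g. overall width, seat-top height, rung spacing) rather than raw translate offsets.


A straight ladder. Two 51×42 mm vertical rails, 1754 mm tall, stand 432 mm apart (outside-to-outside) with their front faces coplanar on the −y side. 6 rungs, each 42 mm deep and 35 mm tall, span between the inner faces of the rails, front faces flush with the rails. The lowest rung's underside is at z = 305 mm and rungs are spaced 240 mm apart (underside to underside).


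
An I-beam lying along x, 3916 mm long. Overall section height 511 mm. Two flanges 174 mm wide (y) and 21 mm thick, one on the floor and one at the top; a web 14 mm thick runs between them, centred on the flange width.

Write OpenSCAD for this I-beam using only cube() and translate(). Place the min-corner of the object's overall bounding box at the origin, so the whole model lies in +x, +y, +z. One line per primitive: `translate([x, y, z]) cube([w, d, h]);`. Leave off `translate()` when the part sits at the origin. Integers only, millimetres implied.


cube([3916, 174, 21]);
translate([0, 80, 21]) cube([3916, 14, 469]);
translate([0, 0, 490]) cube([3916, 174, 21]);


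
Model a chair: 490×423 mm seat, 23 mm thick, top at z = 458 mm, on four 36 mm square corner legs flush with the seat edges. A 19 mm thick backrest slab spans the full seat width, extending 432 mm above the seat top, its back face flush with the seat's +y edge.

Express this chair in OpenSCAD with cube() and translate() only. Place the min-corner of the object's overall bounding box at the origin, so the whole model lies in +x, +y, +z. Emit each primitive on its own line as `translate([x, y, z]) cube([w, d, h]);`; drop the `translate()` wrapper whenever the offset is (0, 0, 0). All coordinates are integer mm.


translate([0, 0, 435]) cube([490, 423, 23]);
cube([36, 36, 435]);
translate([454, 0, 0]) cube([36, 36, 435]);
translate([0, 387, 0]) cube([36, 36, 435]);
translate([454, 387, 0]) cube([36, 36, 435]);
translate([0, 404, 458]) cube([490, 19, 432]);


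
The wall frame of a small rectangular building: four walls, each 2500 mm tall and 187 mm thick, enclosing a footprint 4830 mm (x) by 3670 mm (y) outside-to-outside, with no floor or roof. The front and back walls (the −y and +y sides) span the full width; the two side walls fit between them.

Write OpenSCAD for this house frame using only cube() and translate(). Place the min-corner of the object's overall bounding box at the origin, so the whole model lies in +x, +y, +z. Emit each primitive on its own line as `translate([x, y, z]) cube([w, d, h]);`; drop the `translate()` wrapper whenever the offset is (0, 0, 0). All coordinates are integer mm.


cube([4830, 187, 2500]);
translate([0, 3483, 0]) cube([4830, 187, 2500]);
translate([0, 187, 0]) cube([187, 3296, 2500]);
translate([4643, 187, 0]) cube([187, 3296, 2500]);


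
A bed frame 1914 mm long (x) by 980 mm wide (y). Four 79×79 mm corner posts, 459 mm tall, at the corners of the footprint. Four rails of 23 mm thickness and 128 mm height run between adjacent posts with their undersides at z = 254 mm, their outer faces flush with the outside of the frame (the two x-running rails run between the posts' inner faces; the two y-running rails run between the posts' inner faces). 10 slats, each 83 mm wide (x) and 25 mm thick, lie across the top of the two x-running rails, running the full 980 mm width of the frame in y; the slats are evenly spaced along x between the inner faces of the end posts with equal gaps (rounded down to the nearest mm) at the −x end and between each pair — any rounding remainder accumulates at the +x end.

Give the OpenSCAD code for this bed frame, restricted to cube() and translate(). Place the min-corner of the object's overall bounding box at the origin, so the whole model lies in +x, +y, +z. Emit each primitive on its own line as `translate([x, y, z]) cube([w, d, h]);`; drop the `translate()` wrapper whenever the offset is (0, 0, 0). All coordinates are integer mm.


cube([79, 79, 459]);
translate([0, 901, 0]) cube([79, 79, 459]);
translate([1835, 0, 0]) cube([79, 79, 459]);
translate([1835, 901, 0]) cube([79, 79, 459]);
translate([79, 0, 254]) cube([1756, 23, 128]);
translate([79, 957, 254]) cube([1756, 23, 128]);
translate([0, 79, 254]) cube([23, 822, 128]);
translate([1891, 79, 254]) cube([23, 822, 128]);
translate([163, 0, 382]) cube([83, 980, 25]);
translate([330, 0, 382]) cube([83, 980, 25]);
translate([497, 0, 382]) cube([83, 980, 25]);
translate([664, 0, 382]) cube([83, 980, 25]);
translate([831, 0, 382]) cube([83, 980, 25]);
translate([998, 0, 382]) cube([83, 980, 25]);
translate([1165, 0, 382]) cube([83, 980, 25]);
translate([1332, 0, 382]) cube([83, 980, 25]);
translate([1499, 0, 382]) cube([83, 980, 25]);
translate([1666, 0, 382]) cube([83, 980, 25]);


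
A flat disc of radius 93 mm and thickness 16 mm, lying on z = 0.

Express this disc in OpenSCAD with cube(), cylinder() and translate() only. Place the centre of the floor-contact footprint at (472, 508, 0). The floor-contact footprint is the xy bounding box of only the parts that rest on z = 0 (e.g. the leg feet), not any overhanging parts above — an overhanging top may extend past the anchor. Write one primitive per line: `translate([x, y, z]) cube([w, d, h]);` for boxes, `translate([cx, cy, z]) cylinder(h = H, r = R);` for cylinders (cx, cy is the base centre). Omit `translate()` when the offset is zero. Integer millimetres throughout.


translate([472, 508, 0]) cylinder(h = 16, r = 93);


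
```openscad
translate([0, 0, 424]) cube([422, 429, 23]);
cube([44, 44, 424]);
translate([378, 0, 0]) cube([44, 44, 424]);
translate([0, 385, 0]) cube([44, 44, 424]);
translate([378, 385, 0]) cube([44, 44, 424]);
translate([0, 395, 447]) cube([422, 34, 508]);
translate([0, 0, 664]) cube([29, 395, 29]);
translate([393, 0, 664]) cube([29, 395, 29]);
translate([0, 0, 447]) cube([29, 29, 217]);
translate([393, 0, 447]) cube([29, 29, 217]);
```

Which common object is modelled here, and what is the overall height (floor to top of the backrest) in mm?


A chair. The overall height is 955 mm.

A slab on four corner posts with a tall panel at the back — a chair. The seat slab sits at z = 424 with thickness 23, and the 508 mm backrest starts at the seat top, so the overall height is 424 + 23 + 508 = 955 mm.


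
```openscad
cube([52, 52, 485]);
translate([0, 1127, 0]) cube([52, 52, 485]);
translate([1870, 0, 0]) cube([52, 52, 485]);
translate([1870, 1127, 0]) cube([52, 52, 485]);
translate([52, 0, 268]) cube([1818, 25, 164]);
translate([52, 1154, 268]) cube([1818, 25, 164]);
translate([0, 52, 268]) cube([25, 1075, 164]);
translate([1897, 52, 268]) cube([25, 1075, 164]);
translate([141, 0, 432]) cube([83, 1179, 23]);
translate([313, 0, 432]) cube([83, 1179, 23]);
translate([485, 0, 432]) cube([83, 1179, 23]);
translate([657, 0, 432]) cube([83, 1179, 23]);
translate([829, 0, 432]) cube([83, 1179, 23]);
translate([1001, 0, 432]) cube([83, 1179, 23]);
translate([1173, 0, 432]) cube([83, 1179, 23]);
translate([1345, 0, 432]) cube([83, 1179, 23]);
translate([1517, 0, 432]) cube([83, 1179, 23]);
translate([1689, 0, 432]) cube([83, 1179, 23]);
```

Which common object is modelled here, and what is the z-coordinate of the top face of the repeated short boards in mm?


A bed frame. The slat-top height is 455 mm.

Four posts, four rails, and a row of slats — a bed frame. Slats sit on the rails at z = 268 + 164 = 432; with slat thickness 23, the top is 455 mm.


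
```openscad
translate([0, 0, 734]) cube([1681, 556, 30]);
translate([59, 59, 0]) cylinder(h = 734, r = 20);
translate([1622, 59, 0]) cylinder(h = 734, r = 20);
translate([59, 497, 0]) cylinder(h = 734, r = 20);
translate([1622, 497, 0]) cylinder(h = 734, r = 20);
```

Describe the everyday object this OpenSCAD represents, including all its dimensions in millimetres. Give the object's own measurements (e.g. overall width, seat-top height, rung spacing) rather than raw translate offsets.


A rectangular dining table. The top is 1681×556×30 mm with its upper surface at z = 764 mm. It stands on four round legs of 40 mm diameter, each leg's bounding box inset 39 mm from the nearest pair of top edges, running from the floor to the underside of the top.


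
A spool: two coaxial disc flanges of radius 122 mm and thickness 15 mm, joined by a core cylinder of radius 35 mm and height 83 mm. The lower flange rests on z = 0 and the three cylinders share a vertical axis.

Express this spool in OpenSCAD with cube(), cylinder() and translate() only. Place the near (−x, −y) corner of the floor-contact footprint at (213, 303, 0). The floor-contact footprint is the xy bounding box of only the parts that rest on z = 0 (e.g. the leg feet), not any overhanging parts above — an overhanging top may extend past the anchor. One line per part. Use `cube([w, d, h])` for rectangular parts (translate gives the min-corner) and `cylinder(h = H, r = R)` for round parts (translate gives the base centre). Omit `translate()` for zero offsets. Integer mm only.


translate([335, 425, 0]) cylinder(h = 15, r = 122);
translate([335, 425, 15]) cylinder(h = 83, r = 35);
translate([335, 425, 98]) cylinder(h = 15, r = 122);


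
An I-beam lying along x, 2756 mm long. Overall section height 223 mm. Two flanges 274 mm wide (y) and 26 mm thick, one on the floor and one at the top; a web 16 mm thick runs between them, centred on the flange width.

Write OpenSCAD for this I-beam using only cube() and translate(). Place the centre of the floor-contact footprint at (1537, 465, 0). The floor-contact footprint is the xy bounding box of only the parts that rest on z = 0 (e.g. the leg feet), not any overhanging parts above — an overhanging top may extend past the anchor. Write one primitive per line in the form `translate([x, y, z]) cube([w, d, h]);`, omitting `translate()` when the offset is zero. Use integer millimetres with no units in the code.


translate([159, 328, 0]) cube([2756, 274, 26]);
translate([159, 457, 26]) cube([2756, 16, 171]);
translate([159, 328, 197]) cube([2756, 274, 26]);


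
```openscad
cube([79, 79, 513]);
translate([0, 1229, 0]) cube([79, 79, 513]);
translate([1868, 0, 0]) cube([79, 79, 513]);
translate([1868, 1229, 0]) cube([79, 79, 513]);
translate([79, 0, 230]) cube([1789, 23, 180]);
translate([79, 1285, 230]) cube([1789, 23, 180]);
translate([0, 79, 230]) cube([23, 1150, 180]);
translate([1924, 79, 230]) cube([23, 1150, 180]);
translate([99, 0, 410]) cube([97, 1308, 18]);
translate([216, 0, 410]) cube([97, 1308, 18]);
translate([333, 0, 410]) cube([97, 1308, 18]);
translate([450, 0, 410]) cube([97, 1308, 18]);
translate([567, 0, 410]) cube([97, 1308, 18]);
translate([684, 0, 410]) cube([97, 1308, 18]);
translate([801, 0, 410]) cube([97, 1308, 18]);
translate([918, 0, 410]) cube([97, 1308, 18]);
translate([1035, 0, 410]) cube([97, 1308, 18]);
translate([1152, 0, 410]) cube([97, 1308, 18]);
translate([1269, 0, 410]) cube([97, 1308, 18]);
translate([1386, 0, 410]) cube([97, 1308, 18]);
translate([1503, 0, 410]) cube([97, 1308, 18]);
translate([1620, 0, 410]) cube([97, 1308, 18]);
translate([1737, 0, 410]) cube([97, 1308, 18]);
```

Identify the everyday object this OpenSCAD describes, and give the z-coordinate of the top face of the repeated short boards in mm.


A bed frame. The slat-top height is 428 mm.

Four posts, four rails, and a row of slats — a bed frame. Slats sit on the rails at z = 230 + 180 = 410; with slat thickness 18, the top is 428 mm.


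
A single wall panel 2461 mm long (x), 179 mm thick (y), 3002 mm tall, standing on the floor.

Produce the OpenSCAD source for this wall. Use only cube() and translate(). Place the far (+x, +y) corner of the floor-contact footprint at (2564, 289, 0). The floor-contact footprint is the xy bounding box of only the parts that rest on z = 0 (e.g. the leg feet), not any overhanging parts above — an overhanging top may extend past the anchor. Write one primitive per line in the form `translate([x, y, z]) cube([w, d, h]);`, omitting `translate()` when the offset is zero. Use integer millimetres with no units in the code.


translate([103, 110, 0]) cube([2461, 179, 3002]);


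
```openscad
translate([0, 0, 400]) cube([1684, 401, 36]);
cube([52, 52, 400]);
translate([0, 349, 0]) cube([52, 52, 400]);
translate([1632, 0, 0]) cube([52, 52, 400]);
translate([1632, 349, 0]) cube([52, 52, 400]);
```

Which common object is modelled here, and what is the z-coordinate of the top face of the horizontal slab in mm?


A bench. The seat-top height is 436 mm.

A long slab on four corner posts — a bench. The slab sits at z = 400 with thickness 36, so the top is 400 + 36 = 436 mm.


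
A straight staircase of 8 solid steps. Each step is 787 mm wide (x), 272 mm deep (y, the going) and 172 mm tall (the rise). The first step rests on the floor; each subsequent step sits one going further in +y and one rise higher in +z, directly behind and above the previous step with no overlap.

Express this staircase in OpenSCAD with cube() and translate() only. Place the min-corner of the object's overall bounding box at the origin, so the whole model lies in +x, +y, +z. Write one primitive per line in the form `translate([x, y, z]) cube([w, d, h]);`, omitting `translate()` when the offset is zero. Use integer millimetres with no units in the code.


cube([787, 272, 172]);
translate([0, 272, 172]) cube([787, 272, 172]);
translate([0, 544, 344]) cube([787, 272, 172]);
translate([0, 816, 516]) cube([787, 272, 172]);
translate([0, 1088, 688]) cube([787, 272, 172]);
translate([0, 1360, 860]) cube([787, 272, 172]);
translate([0, 1632, 1032]) cube([787, 272, 172]);
translate([0, 1904, 1204]) cube([787, 272, 172]);


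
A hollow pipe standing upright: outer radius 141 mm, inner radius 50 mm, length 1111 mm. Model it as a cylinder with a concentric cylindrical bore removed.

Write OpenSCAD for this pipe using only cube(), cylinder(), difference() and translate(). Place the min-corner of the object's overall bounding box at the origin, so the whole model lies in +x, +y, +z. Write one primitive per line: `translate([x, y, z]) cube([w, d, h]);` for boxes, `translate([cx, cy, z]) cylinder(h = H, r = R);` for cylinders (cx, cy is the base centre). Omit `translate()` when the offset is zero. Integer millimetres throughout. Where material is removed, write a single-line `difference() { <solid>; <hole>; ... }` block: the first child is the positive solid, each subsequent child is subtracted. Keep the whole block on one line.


difference() { translate([141, 141, 0]) cylinder(h = 1111, r = 141); translate([141, 141, 0]) cylinder(h = 1111, r = 50); }


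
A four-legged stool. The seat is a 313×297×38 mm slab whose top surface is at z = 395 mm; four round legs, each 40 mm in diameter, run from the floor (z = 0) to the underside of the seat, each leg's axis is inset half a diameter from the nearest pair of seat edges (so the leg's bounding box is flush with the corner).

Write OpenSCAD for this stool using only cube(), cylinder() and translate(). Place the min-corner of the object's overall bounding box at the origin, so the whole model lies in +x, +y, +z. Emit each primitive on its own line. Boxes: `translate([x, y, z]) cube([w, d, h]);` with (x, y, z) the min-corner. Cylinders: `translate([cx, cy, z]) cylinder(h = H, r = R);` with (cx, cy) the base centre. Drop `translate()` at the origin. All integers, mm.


translate([0, 0, 357]) cube([313, 297, 38]);
translate([20, 20, 0]) cylinder(h = 357, r = 20);
translate([293, 20, 0]) cylinder(h = 357, r = 20);
translate([20, 277, 0]) cylinder(h = 357, r = 20);
translate([293, 277, 0]) cylinder(h = 357, r = 20);


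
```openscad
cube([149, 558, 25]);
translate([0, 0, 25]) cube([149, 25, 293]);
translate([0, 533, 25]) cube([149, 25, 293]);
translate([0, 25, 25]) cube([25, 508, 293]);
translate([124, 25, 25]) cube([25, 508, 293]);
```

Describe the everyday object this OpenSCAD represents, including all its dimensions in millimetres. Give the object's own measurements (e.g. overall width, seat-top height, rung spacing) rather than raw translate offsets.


An open-topped rectangular box: outside dimensions 149×558×318 mm, with a uniform wall and base thickness of 25 mm. The base is a full 149×558 slab on the floor; four walls sit on top of the base. The front and back walls (the −y and +y sides) span the full width; the two side walls fit between them.


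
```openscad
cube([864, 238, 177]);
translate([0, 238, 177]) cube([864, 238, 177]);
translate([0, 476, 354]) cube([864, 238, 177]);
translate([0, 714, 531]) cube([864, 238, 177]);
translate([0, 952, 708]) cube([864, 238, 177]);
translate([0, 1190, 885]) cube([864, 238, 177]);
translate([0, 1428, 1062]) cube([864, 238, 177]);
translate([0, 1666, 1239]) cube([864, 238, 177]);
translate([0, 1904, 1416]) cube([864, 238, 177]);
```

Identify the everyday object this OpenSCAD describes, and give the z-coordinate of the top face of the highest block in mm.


A staircase. The total rise is 1593 mm.

9 identical blocks, each offset up and back from the previous — a staircase. Each step is 177 mm tall and there are 9 of them, so the total rise is 9 × 177 = 1593 mm.


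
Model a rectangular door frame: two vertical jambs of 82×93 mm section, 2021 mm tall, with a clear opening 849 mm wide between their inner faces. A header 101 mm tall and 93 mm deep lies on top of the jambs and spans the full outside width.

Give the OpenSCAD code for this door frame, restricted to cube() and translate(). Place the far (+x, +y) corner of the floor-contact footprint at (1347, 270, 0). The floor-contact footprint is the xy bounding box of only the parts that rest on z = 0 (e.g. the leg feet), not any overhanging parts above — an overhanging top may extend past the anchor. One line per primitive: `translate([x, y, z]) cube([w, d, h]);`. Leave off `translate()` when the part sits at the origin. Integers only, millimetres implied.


translate([334, 177, 0]) cube([82, 93, 2021]);
translate([1265, 177, 0]) cube([82, 93, 2021]);
translate([334, 177, 2021]) cube([1013, 93, 101]);


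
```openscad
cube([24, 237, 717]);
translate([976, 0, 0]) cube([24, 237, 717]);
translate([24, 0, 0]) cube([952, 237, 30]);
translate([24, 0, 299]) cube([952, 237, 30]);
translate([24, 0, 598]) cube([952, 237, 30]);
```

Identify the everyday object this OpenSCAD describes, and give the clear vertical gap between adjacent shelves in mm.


A bookshelf. The clear shelf gap is 269 mm.

Two tall side panels with 3 horizontal boards between them — a bookshelf. The first two shelf undersides are at z = 0 and z = 299; with shelf thickness 30, the clear gap is 299 − 0 − 30 = 269 mm.


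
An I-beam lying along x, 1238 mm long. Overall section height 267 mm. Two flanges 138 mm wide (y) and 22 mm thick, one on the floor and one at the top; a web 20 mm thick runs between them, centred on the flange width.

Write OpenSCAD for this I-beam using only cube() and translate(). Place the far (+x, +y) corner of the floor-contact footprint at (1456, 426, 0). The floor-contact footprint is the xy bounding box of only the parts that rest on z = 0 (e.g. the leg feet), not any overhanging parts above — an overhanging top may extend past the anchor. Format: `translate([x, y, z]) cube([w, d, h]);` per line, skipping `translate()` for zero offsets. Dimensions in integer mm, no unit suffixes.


translate([218, 288, 0]) cube([1238, 138, 22]);
translate([218, 347, 22]) cube([1238, 20, 223]);
translate([218, 288, 245]) cube([1238, 138, 22]);


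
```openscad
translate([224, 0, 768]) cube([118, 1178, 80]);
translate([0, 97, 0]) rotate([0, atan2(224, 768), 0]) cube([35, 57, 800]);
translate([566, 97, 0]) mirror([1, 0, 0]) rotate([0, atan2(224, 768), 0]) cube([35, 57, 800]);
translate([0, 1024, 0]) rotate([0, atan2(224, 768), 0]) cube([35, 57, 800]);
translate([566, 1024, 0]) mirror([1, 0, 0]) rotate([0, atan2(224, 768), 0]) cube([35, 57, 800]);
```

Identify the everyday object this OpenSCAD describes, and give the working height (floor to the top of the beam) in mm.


A sawhorse. The overall height is 848 mm.

A beam across two mirrored pairs of raked legs — a sawhorse. The beam's underside is at z = 768 (matching the legs' vertical rise in atan2(224, 768)) and the beam is 80 mm tall, so its top is at 768 + 80 = 848 mm. The raked legs top out at the beam's underside, so that is the highest point.


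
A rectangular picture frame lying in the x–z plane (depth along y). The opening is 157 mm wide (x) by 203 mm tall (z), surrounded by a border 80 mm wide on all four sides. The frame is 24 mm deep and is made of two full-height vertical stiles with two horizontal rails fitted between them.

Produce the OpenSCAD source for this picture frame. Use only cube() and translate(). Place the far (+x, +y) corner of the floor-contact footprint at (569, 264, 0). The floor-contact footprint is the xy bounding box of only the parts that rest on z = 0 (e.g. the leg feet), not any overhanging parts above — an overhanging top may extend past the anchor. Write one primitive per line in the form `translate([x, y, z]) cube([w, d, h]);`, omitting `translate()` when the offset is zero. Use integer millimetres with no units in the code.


translate([252, 240, 0]) cube([80, 24, 363]);
translate([489, 240, 0]) cube([80, 24, 363]);
translate([332, 240, 0]) cube([157, 24, 80]);
translate([332, 240, 283]) cube([157, 24, 80]);


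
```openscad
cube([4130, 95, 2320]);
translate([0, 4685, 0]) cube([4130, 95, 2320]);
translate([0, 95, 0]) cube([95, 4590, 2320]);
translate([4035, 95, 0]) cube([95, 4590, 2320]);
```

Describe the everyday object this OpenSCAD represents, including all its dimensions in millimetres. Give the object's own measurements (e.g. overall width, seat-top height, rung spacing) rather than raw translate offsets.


The wall frame of a small rectangular building: four walls, each 2320 mm tall and 95 mm thick, enclosing a footprint 4130 mm (x) by 4780 mm (y) outside-to-outside, with no floor or roof. The front and back walls (the −y and +y sides) span the full width; the two side walls fit between them.


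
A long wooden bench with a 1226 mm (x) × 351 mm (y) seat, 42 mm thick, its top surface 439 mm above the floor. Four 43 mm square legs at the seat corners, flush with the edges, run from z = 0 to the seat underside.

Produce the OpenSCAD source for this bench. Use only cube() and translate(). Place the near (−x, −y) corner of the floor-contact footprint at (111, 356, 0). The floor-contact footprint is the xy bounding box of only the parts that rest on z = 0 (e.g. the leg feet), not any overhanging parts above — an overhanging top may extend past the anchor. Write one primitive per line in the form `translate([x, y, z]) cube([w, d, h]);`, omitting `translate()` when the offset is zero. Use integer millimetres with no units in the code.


translate([111, 356, 397]) cube([1226, 351, 42]);
translate([111, 356, 0]) cube([43, 43, 397]);
translate([111, 664, 0]) cube([43, 43, 397]);
translate([1294, 356, 0]) cube([43, 43, 397]);
translate([1294, 664, 0]) cube([43, 43, 397]);


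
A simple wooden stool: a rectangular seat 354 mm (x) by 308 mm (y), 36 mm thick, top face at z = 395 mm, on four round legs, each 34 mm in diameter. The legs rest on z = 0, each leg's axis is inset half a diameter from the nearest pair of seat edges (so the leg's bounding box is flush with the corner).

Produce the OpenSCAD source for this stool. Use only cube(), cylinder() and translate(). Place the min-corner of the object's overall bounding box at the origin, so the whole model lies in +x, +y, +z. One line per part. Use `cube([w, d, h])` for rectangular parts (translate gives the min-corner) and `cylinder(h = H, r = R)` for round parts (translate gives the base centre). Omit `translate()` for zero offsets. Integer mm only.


translate([0, 0, 359]) cube([354, 308, 36]);
translate([17, 17, 0]) cylinder(h = 359, r = 17);
translate([337, 17, 0]) cylinder(h = 359, r = 17);
translate([17, 291, 0]) cylinder(h = 359, r = 17);
translate([337, 291, 0]) cylinder(h = 359, r = 17);


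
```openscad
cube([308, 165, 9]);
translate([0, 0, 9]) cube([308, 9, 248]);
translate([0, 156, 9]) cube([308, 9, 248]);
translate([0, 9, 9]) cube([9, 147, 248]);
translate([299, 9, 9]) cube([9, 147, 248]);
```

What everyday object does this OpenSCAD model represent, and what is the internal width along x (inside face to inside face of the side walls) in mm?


An open box. The internal width is 290 mm.

A 308×165 base slab with four walls standing on it — an open box. The base is 308 mm wide and the walls are 9 mm thick, so the internal width is 308 − 2 × 9 = 290 mm.


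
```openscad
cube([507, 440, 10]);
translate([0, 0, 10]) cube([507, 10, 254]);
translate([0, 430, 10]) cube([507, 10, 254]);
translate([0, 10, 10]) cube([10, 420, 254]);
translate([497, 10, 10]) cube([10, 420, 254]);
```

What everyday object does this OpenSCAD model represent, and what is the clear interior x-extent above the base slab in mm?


An open box. The internal width is 487 mm.

A 507×440 base slab with four walls standing on it — an open box. The base is 507 mm wide and the walls are 10 mm thick, so the internal width is 507 − 2 × 10 = 487 mm.


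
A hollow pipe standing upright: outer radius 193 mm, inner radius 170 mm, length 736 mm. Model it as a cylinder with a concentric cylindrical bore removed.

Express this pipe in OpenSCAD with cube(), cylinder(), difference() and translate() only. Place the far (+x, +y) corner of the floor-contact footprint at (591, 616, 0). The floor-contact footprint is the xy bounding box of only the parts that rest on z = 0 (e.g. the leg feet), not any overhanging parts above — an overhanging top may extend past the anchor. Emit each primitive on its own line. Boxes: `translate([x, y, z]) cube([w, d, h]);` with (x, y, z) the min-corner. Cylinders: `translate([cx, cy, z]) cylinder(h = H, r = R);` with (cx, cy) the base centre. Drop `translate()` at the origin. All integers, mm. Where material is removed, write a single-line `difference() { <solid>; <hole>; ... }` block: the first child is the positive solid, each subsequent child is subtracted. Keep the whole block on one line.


difference() { translate([398, 423, 0]) cylinder(h = 736, r = 193); translate([398, 423, 0]) cylinder(h = 736, r = 170); }


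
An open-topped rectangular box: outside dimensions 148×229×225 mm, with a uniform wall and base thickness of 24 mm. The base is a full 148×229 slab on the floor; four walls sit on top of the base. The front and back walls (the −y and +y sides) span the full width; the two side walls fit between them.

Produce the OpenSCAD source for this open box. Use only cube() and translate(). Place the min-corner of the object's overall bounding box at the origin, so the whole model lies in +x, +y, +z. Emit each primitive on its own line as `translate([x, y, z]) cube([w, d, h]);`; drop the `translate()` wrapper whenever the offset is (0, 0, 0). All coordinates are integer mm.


cube([148, 229, 24]);
translate([0, 0, 24]) cube([148, 24, 201]);
translate([0, 205, 24]) cube([148, 24, 201]);
translate([0, 24, 24]) cube([24, 181, 201]);
translate([124, 24, 24]) cube([24, 181, 201]);


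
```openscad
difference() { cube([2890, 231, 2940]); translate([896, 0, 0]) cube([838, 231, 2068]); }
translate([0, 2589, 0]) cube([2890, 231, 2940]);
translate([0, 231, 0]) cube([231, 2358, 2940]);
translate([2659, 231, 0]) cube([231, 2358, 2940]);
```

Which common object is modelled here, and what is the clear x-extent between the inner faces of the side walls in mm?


A single room. The interior width is 2428 mm.

Four walls enclosing a rectangle with a door in the front wall — a room. Outside width 2890 minus two 231 mm walls gives 2428 mm.


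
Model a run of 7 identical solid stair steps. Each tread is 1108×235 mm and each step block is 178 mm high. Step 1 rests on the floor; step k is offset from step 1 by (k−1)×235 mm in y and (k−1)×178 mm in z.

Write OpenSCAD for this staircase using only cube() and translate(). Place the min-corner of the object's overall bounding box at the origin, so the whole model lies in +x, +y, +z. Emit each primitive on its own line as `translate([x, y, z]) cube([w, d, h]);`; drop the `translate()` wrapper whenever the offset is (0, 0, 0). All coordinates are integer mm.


cube([1108, 235, 178]);
translate([0, 235, 178]) cube([1108, 235, 178]);
translate([0, 470, 356]) cube([1108, 235, 178]);
translate([0, 705, 534]) cube([1108, 235, 178]);
translate([0, 940, 712]) cube([1108, 235, 178]);
translate([0, 1175, 890]) cube([1108, 235, 178]);
translate([0, 1410, 1068]) cube([1108, 235, 178]);


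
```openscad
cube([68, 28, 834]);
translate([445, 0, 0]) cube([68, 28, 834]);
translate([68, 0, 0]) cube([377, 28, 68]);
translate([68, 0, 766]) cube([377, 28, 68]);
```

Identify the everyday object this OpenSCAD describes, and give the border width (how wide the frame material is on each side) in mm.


A picture frame. The border width is 68 mm.

Four thin pieces enclosing a rectangular opening — a picture frame. The two full-height stiles are 834 mm tall; the top rail sits at z = 766 and is 68 mm tall, so the border above the opening is 834 − 766 = 68 mm, matching the stile x-width.


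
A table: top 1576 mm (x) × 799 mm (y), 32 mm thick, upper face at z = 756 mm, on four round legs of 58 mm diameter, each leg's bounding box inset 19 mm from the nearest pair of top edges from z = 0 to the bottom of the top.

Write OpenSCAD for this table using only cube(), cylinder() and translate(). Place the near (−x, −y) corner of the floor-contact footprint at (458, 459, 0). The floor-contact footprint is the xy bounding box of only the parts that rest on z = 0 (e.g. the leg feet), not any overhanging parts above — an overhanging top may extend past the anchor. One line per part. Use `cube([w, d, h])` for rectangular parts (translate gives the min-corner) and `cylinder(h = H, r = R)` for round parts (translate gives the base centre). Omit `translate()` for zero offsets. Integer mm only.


translate([439, 440, 724]) cube([1576, 799, 32]);
translate([487, 488, 0]) cylinder(h = 724, r = 29);
translate([1967, 488, 0]) cylinder(h = 724, r = 29);
translate([487, 1191, 0]) cylinder(h = 724, r = 29);
translate([1967, 1191, 0]) cylinder(h = 724, r = 29);


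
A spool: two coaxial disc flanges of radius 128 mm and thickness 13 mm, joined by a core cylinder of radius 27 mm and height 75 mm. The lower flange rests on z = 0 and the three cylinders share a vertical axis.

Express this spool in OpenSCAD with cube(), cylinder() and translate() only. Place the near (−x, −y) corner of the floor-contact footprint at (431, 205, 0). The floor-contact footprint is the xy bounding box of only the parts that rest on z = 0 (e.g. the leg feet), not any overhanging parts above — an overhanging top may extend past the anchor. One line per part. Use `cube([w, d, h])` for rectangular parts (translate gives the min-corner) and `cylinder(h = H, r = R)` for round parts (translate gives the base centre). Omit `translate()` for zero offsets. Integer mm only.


translate([559, 333, 0]) cylinder(h = 13, r = 128);
translate([559, 333, 13]) cylinder(h = 75, r = 27);
translate([559, 333, 88]) cylinder(h = 13, r = 128);
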